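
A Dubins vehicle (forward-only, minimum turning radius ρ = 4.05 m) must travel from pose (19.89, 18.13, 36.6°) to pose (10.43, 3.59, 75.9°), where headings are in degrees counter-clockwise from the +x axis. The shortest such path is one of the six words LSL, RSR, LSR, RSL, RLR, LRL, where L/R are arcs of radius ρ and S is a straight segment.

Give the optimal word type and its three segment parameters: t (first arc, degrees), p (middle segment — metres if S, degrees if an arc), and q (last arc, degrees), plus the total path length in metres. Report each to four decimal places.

RSR: t = 159.5182°, p = 14.6230 m, q = 161.1818°, L = 37.2919 m

Let ψ = atan2(Δy, Δx) = atan2(-14.54, -9.46) = -123.0488° be the start→goal bearing.
Normalize: d = |goal − start| / ρ = 17.346562/4.05 = 4.283102, α = (θ_start − ψ) mod 360° = 159.6488° = 2.786397 rad, β = (θ_goal − ψ) mod 360° = 198.9488° = 3.472311 rad.
Common terms: sin α = 0.347774, cos α = -0.937578, sin β = -0.324723, cos β = -0.945809, cos(α−β) = 0.773840, d² = 18.344960. Work in radians in the unit-radius frame; every candidate has L = ρ·(t + p + q).
LSL: p² = 2 + d² − 2cos(α−β) + 2d(sin α − sin β) = 24.558023; p = √p² = 4.955605; φ = atan2(cos β − cos α, d + sin α − sin β) = -0.001661 rad; t = (φ − α) mod 2π = 3.495127 rad, q = (β − φ) mod 2π = 3.473972 rad → L = 4.05·(3.495127 + 4.955605 + 3.473972) = 4.05·11.924705 = 48.295055 m
RSR: p² = 2 + d² − 2cos(α−β) + 2d(sin β − sin α) = 13.036536; p = √p² = 3.610614; φ = atan2(cos α − cos β, d − sin α + sin β) = 0.002280 rad; t = (α − φ) mod 2π = 2.784117 rad, q = (φ − β) mod 2π = 2.813153 rad → L = 4.05·(2.784117 + 3.610614 + 2.813153) = 4.05·9.207885 = 37.291935 m
LSR: p² = d² − 2 + 2cos(α−β) + 2d(sin α + sin β) = 18.090098; p = √p² = 4.253246; φ = atan2(−cos α − cos β, d + sin α + sin β) − atan2(−2, p) = 0.851851 rad; t = (φ − α) mod 2π = 4.348639 rad, q = (φ − β) mod 2π = 3.662725 rad → L = 4.05·(4.348639 + 4.253246 + 3.662725) = 4.05·12.264610 = 49.671669 m
RSL: p² = d² − 2 + 2cos(α−β) − 2d(sin α + sin β) = 17.695182; p = √p² = 4.206564; φ = atan2(cos α + cos β, d − sin α − sin β) − atan2(2, p) = -0.860082 rad; t = (α − φ) mod 2π = 3.646479 rad, q = (β − φ) mod 2π = 4.332393 rad → L = 4.05·(3.646479 + 4.206564 + 4.332393) = 4.05·12.185437 = 49.351019 m
RLR: c = (6 − d² + 2cos(α−β) + 2d(sin α − sin β))/8 = -0.629567; p = 2π − arccos c = 4.031393 rad; φ = atan2(cos α − cos β, d − sin α + sin β) = 0.002280 rad; t = (α − φ + p/2) mod 2π = 4.799814 rad, q = (α − β − t + p) mod 2π = 4.828850 rad → L = 4.05·(4.799814 + 4.031393 + 4.828850) = 4.05·13.660057 = 55.323233 m
LRL: c = (6 − d² + 2cos(α−β) − 2d(sin α − sin β))/8 = -2.069753, |c| > 1 → infeasible
Shortest: RSR with L = 37.291935 m ≈ 37.2919 m
Convert RSR to answer units (arcs ×180/π): t = 2.784117·180/π = 159.5182°, p = ρ·p = 4.05·3.610614 = 14.6230 m, q = 2.813153·180/π = 161.1818°, L = 37.2919 m.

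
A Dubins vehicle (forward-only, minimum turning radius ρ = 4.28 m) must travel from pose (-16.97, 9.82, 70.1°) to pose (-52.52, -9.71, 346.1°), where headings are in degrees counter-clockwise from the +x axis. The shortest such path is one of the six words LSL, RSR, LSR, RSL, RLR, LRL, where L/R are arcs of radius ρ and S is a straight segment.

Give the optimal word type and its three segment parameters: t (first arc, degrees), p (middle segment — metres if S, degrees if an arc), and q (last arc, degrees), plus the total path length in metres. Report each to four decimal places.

LSL: t = 138.7952°, p = 34.8341 m, q = 137.2048°, L = 55.4513 m

Let ψ = atan2(Δy, Δx) = atan2(-19.53, -35.55) = -151.2171° be the start→goal bearing.
Normalize: d = |goal − start| / ρ = 40.561354/4.28 = 9.476952, α = (θ_start − ψ) mod 360° = 221.3171° = 3.862711 rad, β = (θ_goal − ψ) mod 360° = 137.3171° = 2.396635 rad.
Common terms: sin α = -0.660225, cos α = -0.751068, sin β = 0.677941, cos β = -0.735116, cos(α−β) = 0.104528, d² = 89.812615. Work in radians in the unit-radius frame; every candidate has L = ρ·(t + p + q).
LSL: p² = 2 + d² − 2cos(α−β) + 2d(sin α − sin β) = 66.240086; p = √p² = 8.138801; φ = atan2(cos β − cos α, d + sin α − sin β) = 0.001960 rad; t = (φ − α) mod 2π = 2.422434 rad, q = (β − φ) mod 2π = 2.394675 rad → L = 4.28·(2.422434 + 8.138801 + 2.394675) = 4.28·12.955910 = 55.451295 m
RSR: p² = 2 + d² − 2cos(α−β) + 2d(sin β − sin α) = 116.967030; p = √p² = 10.815130; φ = atan2(cos α − cos β, d − sin α + sin β) = -0.001475 rad; t = (α − φ) mod 2π = 3.864186 rad, q = (φ − β) mod 2π = 3.885076 rad → L = 4.28·(3.864186 + 10.815130 + 3.885076) = 4.28·18.564392 = 79.455596 m
LSR: p² = d² − 2 + 2cos(α−β) + 2d(sin α + sin β) = 88.357452; p = √p² = 9.399864; φ = atan2(−cos α − cos β, d + sin α + sin β) − atan2(−2, p) = 0.364911 rad; t = (φ − α) mod 2π = 2.785385 rad, q = (φ − β) mod 2π = 4.251462 rad → L = 4.28·(2.785385 + 9.399864 + 4.251462) = 4.28·16.436711 = 70.349125 m
RSL: p² = d² − 2 + 2cos(α−β) − 2d(sin α + sin β) = 87.685891; p = √p² = 9.364075; φ = atan2(cos α + cos β, d − sin α − sin β) − atan2(2, p) = -0.366261 rad; t = (α − φ) mod 2π = 4.228973 rad, q = (β − φ) mod 2π = 2.762896 rad → L = 4.28·(4.228973 + 9.364075 + 2.762896) = 4.28·16.355943 = 70.003436 m
RLR: c = (6 − d² + 2cos(α−β) + 2d(sin α − sin β))/8 = -13.620879, |c| > 1 → infeasible
LRL: c = (6 − d² + 2cos(α−β) − 2d(sin α − sin β))/8 = -7.280011, |c| > 1 → infeasible
Shortest: LSL with L = 55.451295 m ≈ 55.4513 m
Convert LSL to answer units (arcs ×180/π): t = 2.422434·180/π = 138.7952°, p = ρ·p = 4.28·8.138801 = 34.8341 m, q = 2.394675·180/π = 137.2048°, L = 55.4513 m.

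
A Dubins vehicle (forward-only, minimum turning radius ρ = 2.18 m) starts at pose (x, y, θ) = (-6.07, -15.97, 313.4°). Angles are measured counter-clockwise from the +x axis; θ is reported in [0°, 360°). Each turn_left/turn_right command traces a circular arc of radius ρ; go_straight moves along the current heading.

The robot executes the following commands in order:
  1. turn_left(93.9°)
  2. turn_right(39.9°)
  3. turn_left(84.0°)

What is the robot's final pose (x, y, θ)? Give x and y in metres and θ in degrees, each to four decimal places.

(0.3360, -13.0520, 91.4000°)

set_pose: (x, y, θ) = (-6.0700, -15.9700, 313.4000°), ρ = 2.18
turn_left(93.9°): centre at ρ to the left, rotate +93.9° → (-2.8840, -15.9505, 407.3000° ≡ 47.3000°)
turn_right(39.9°): centre at ρ to the right, rotate −39.9° → (-1.5626, -15.2671, 7.4000°)
turn_left(84.0°): centre at ρ to the left, rotate +84.0° → (0.3360, -13.0520, 91.4000°)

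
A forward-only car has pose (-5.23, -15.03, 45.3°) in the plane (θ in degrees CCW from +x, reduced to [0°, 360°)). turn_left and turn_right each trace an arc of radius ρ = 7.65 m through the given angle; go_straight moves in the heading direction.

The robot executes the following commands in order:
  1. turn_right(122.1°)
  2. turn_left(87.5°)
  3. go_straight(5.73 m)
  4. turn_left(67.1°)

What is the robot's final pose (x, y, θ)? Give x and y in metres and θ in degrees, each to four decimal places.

set_pose: (x, y, θ) = (-5.2300, -15.0300, 45.3000°), ρ = 7.65
turn_right(122.1°): centre at ρ to the right, rotate −122.1° → (7.6555, -18.6641, -76.8000° ≡ 283.2000°)
turn_left(87.5°): centre at ρ to the left, rotate +87.5° → (16.5237, -24.4342, 370.7000° ≡ 10.7000°)
go_straight(5.73): x += 5.73·cos θ, y += 5.73·sin θ → (22.1541, -23.3703, 10.7000°)
turn_left(67.1°): centre at ρ to the left, rotate +67.1° → (28.2110, -17.4700, 77.8000°)

(28.2110, -17.4700, 77.8000°)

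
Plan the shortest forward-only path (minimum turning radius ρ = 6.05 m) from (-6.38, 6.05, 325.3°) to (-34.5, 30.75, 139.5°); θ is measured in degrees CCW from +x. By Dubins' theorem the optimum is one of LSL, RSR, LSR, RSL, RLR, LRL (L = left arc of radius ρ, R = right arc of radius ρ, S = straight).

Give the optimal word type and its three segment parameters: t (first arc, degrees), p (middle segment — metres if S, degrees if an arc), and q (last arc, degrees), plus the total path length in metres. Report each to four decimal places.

LSR: t = 192.5304°, p = 34.7715 m, q = 18.3304°, L = 57.0368 m

Let ψ = atan2(Δy, Δx) = atan2(24.70, -28.12) = 138.7046° be the start→goal bearing.
Normalize: d = |goal − start| / ρ = 37.427589/6.05 = 6.186378, α = (θ_start − ψ) mod 360° = 186.5954° = 3.256704 rad, β = (θ_goal − ψ) mod 360° = 0.7954° = 0.013882 rad.
Common terms: sin α = -0.114857, cos α = -0.993382, sin β = 0.013881, cos β = 0.999904, cos(α−β) = -0.994881, d² = 38.271277. Work in radians in the unit-radius frame; every candidate has L = ρ·(t + p + q).
LSL: p² = 2 + d² − 2cos(α−β) + 2d(sin α − sin β) = 40.668190; p = √p² = 6.377162; φ = atan2(cos β − cos α, d + sin α − sin β) = 0.317893 rad; t = (φ − α) mod 2π = 3.344375 rad, q = (β − φ) mod 2π = 5.979174 rad → L = 6.05·(3.344375 + 6.377162 + 5.979174) = 6.05·15.700710 = 94.989298 m
RSR: p² = 2 + d² − 2cos(α−β) + 2d(sin β − sin α) = 43.853886; p = √p² = 6.622227; φ = atan2(cos α − cos β, d − sin α + sin β) = -0.305740 rad; t = (α − φ) mod 2π = 3.562444 rad, q = (φ − β) mod 2π = 5.963563 rad → L = 6.05·(3.562444 + 6.622227 + 5.963563) = 6.05·16.148234 = 97.696814 m
LSR: p² = d² − 2 + 2cos(α−β) + 2d(sin α + sin β) = 33.032170; p = √p² = 5.747362; φ = atan2(−cos α − cos β, d + sin α + sin β) − atan2(−2, p) = 0.333808 rad; t = (φ − α) mod 2π = 3.360289 rad, q = (φ − β) mod 2π = 0.319926 rad → L = 6.05·(3.360289 + 5.747362 + 0.319926) = 6.05·9.427577 = 57.036841 m
RSL: p² = d² − 2 + 2cos(α−β) − 2d(sin α + sin β) = 35.530860; p = √p² = 5.960777; φ = atan2(cos α + cos β, d − sin α − sin β) − atan2(2, p) = -0.322686 rad; t = (α − φ) mod 2π = 3.579390 rad, q = (β − φ) mod 2π = 0.336568 rad → L = 6.05·(3.579390 + 5.960777 + 0.336568) = 6.05·9.876734 = 59.754243 m
RLR: c = (6 − d² + 2cos(α−β) + 2d(sin α − sin β))/8 = -4.481736, |c| > 1 → infeasible
LRL: c = (6 − d² + 2cos(α−β) − 2d(sin α − sin β))/8 = -4.083524, |c| > 1 → infeasible
Shortest: LSR with L = 57.036841 m ≈ 57.0368 m
Convert LSR to answer units (arcs ×180/π): t = 3.360289·180/π = 192.5304°, p = ρ·p = 6.05·5.747362 = 34.7715 m, q = 0.319926·180/π = 18.3304°, L = 57.0368 m.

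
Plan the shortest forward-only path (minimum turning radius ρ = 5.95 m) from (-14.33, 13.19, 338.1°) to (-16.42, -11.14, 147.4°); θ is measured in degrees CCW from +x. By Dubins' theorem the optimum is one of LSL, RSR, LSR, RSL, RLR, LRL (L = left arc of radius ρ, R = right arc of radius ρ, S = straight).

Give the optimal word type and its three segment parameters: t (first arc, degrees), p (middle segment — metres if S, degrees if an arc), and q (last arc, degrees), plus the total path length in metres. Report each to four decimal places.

RSR: t = 54.5111°, p = 14.1941 m, q = 136.1889°, L = 33.9978 m

Let ψ = atan2(Δy, Δx) = atan2(-24.33, -2.09) = -94.9098° be the start→goal bearing.
Normalize: d = |goal − start| / ρ = 24.419603/5.95 = 4.104135, α = (θ_start − ψ) mod 360° = 73.0098° = 1.274261 rad, β = (θ_goal − ψ) mod 360° = 242.3098° = 4.229103 rad.
Common terms: sin α = 0.956355, cos α = 0.292208, sin β = -0.885473, cos β = -0.464691, cos(α−β) = -0.982613, d² = 16.843923. Work in radians in the unit-radius frame; every candidate has L = ρ·(t + p + q).
LSL: p² = 2 + d² − 2cos(α−β) + 2d(sin α − sin β) = 35.927367; p = √p² = 5.993944; φ = atan2(cos β − cos α, d + sin α − sin β) = -0.126615 rad; t = (φ − α) mod 2π = 4.882309 rad, q = (β − φ) mod 2π = 4.355719 rad → L = 5.95·(4.882309 + 5.993944 + 4.355719) = 5.95·15.231972 = 90.630233 m
RSR: p² = 2 + d² − 2cos(α−β) + 2d(sin β − sin α) = 5.690931; p = √p² = 2.385567; φ = atan2(cos α − cos β, d − sin α + sin β) = 0.322863 rad; t = (α − φ) mod 2π = 0.951398 rad, q = (φ − β) mod 2π = 2.376945 rad → L = 5.95·(0.951398 + 2.385567 + 2.376945) = 5.95·5.713910 = 33.997765 m
LSR: p² = d² − 2 + 2cos(α−β) + 2d(sin α + sin β) = 13.460514; p = √p² = 3.668857; φ = atan2(−cos α − cos β, d + sin α + sin β) − atan2(−2, p) = 0.540385 rad; t = (φ − α) mod 2π = 5.549309 rad, q = (φ − β) mod 2π = 2.594467 rad → L = 5.95·(5.549309 + 3.668857 + 2.594467) = 5.95·11.812634 = 70.285171 m
RSL: p² = d² − 2 + 2cos(α−β) − 2d(sin α + sin β) = 12.296882; p = √p² = 3.506691; φ = atan2(cos α + cos β, d − sin α − sin β) − atan2(2, p) = -0.561063 rad; t = (α − φ) mod 2π = 1.835324 rad, q = (β − φ) mod 2π = 4.790166 rad → L = 5.95·(1.835324 + 3.506691 + 4.790166) = 5.95·10.132181 = 60.286478 m
RLR: c = (6 − d² + 2cos(α−β) + 2d(sin α − sin β))/8 = 0.288634; p = 2π − arccos c = 5.005188 rad; φ = atan2(cos α − cos β, d − sin α + sin β) = 0.322863 rad; t = (α − φ + p/2) mod 2π = 3.453992 rad, q = (α − β − t + p) mod 2π = 4.879539 rad → L = 5.95·(3.453992 + 5.005188 + 4.879539) = 5.95·13.338720 = 79.365382 m
LRL: c = (6 − d² + 2cos(α−β) − 2d(sin α − sin β))/8 = -3.490921, |c| > 1 → infeasible
Shortest: RSR with L = 33.997765 m ≈ 33.9978 m
Convert RSR to answer units (arcs ×180/π): t = 0.951398·180/π = 54.5111°, p = ρ·p = 5.95·2.385567 = 14.1941 m, q = 2.376945·180/π = 136.1889°, L = 33.9978 m.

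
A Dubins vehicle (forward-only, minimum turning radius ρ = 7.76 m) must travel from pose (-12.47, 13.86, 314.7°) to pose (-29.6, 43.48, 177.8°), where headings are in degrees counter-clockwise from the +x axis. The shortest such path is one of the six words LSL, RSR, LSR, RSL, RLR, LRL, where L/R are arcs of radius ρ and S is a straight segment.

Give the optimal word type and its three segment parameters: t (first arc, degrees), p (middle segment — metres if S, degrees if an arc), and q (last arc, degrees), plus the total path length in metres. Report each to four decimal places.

LSL: t = 189.7309°, p = 28.2066 m, q = 33.3691°, L = 58.4228 m

Let ψ = atan2(Δy, Δx) = atan2(29.62, -17.13) = 120.0419° be the start→goal bearing.
Normalize: d = |goal − start| / ρ = 34.216682/7.76 = 4.409366, α = (θ_start − ψ) mod 360° = 194.6581° = 3.397425 rad, β = (θ_goal − ψ) mod 360° = 57.7581° = 1.008069 rad.
Common terms: sin α = -0.253051, cos α = -0.967453, sin β = 0.845803, cos β = 0.533495, cos(α−β) = -0.730162, d² = 19.442510. Work in radians in the unit-radius frame; every candidate has L = ρ·(t + p + q).
LSL: p² = 2 + d² − 2cos(α−β) + 2d(sin α − sin β) = 13.212335; p = √p² = 3.634878; φ = atan2(cos β − cos α, d + sin α − sin β) = 0.425668 rad; t = (φ − α) mod 2π = 3.311428 rad, q = (β − φ) mod 2π = 0.582401 rad → L = 7.76·(3.311428 + 3.634878 + 0.582401) = 7.76·7.528707 = 58.422767 m
RSR: p² = 2 + d² − 2cos(α−β) + 2d(sin β − sin α) = 32.593335; p = √p² = 5.709057; φ = atan2(cos α − cos β, d − sin α + sin β) = -0.266033 rad; t = (α − φ) mod 2π = 3.663458 rad, q = (φ − β) mod 2π = 5.009083 rad → L = 7.76·(3.663458 + 5.709057 + 5.009083) = 7.76·14.381598 = 111.601203 m
LSR: p² = d² − 2 + 2cos(α−β) + 2d(sin α + sin β) = 21.209512; p = √p² = 4.605379; φ = atan2(−cos α − cos β, d + sin α + sin β) − atan2(−2, p) = 0.496238 rad; t = (φ − α) mod 2π = 3.381999 rad, q = (φ − β) mod 2π = 5.771354 rad → L = 7.76·(3.381999 + 4.605379 + 5.771354) = 7.76·13.758732 = 106.767760 m
RSL: p² = d² − 2 + 2cos(α−β) − 2d(sin α + sin β) = 10.754859; p = √p² = 3.279460; φ = atan2(cos α + cos β, d − sin α − sin β) − atan2(2, p) = -0.660852 rad; t = (α − φ) mod 2π = 4.058277 rad, q = (β − φ) mod 2π = 1.668921 rad → L = 7.76·(4.058277 + 3.279460 + 1.668921) = 7.76·9.006658 = 69.891663 m
RLR: c = (6 − d² + 2cos(α−β) + 2d(sin α − sin β))/8 = -3.074167, |c| > 1 → infeasible
LRL: c = (6 − d² + 2cos(α−β) − 2d(sin α − sin β))/8 = -0.651542; p = 2π − arccos c = 4.002774 rad; φ = atan2(cos β − cos α, d + sin α − sin β) = 0.425668 rad; t = (φ − α + p/2) mod 2π = 5.312815 rad, q = (β − α − t + p) mod 2π = 2.583788 rad → L = 7.76·(5.312815 + 4.002774 + 2.583788) = 7.76·11.899377 = 92.339168 m
Shortest: LSL with L = 58.422767 m ≈ 58.4228 m
Convert LSL to answer units (arcs ×180/π): t = 3.311428·180/π = 189.7309°, p = ρ·p = 7.76·3.634878 = 28.2066 m, q = 0.582401·180/π = 33.3691°, L = 58.4228 m.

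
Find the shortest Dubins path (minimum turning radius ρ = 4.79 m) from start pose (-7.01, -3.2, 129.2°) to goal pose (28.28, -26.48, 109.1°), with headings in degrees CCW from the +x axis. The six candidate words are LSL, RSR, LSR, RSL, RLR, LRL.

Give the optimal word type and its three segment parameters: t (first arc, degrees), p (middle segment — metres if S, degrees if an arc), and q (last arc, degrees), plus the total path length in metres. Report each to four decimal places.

RSL: t = 189.3368°, p = 37.6434 m, q = 169.2368°, L = 67.6206 m

Let ψ = atan2(Δy, Δx) = atan2(-23.28, 35.29) = -33.4119° be the start→goal bearing.
Normalize: d = |goal − start| / ρ = 42.276974/4.79 = 8.826091, α = (θ_start − ψ) mod 360° = 162.6119° = 2.838113 rad, β = (θ_goal − ψ) mod 360° = 142.5119° = 2.487302 rad.
Common terms: sin α = 0.298842, cos α = -0.954303, sin β = 0.608596, cos β = -0.793480, cos(α−β) = 0.939094, d² = 77.899874. Work in radians in the unit-radius frame; every candidate has L = ρ·(t + p + q).
LSL: p² = 2 + d² − 2cos(α−β) + 2d(sin α − sin β) = 72.553850; p = √p² = 8.517855; φ = atan2(cos β − cos α, d + sin α − sin β) = 0.018882 rad; t = (φ − α) mod 2π = 3.463954 rad, q = (β − φ) mod 2π = 2.468420 rad → L = 4.79·(3.463954 + 8.517855 + 2.468420) = 4.79·14.450229 = 69.216597 m
RSR: p² = 2 + d² − 2cos(α−β) + 2d(sin β − sin α) = 83.489521; p = √p² = 9.137260; φ = atan2(cos α − cos β, d − sin α + sin β) = -0.017602 rad; t = (α − φ) mod 2π = 2.855715 rad, q = (φ − β) mod 2π = 3.778281 rad → L = 4.79·(2.855715 + 9.137260 + 3.778281) = 4.79·15.771257 = 75.544319 m
LSR: p² = d² − 2 + 2cos(α−β) + 2d(sin α + sin β) = 93.796335; p = √p² = 9.684851; φ = atan2(−cos α − cos β, d + sin α + sin β) − atan2(−2, p) = 0.381315 rad; t = (φ − α) mod 2π = 3.826387 rad, q = (φ − β) mod 2π = 4.177198 rad → L = 4.79·(3.826387 + 9.684851 + 4.177198) = 4.79·17.688436 = 84.727609 m
RSL: p² = d² − 2 + 2cos(α−β) − 2d(sin α + sin β) = 61.759790; p = √p² = 7.858740; φ = atan2(cos α + cos β, d − sin α − sin β) − atan2(2, p) = -0.466438 rad; t = (α − φ) mod 2π = 3.304551 rad, q = (β − φ) mod 2π = 2.953740 rad → L = 4.79·(3.304551 + 7.858740 + 2.953740) = 4.79·14.117031 = 67.620578 m
RLR: c = (6 − d² + 2cos(α−β) + 2d(sin α − sin β))/8 = -9.436190, |c| > 1 → infeasible
LRL: c = (6 − d² + 2cos(α−β) − 2d(sin α − sin β))/8 = -8.069231, |c| > 1 → infeasible
Shortest: RSL with L = 67.620578 m ≈ 67.6206 m
Convert RSL to answer units (arcs ×180/π): t = 3.304551·180/π = 189.3368°, p = ρ·p = 4.79·7.858740 = 37.6434 m, q = 2.953740·180/π = 169.2368°, L = 67.6206 m.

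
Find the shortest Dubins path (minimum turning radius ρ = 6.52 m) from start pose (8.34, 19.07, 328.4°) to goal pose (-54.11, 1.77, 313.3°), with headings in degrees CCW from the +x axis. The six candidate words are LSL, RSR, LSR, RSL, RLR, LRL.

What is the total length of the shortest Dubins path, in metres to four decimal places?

Let ψ = atan2(Δy, Δx) = atan2(-17.30, -62.45) = -164.5161° be the start→goal bearing.
Normalize: d = |goal − start| / ρ = 64.801948/6.52 = 9.938949, α = (θ_start − ψ) mod 360° = 132.9161° = 2.319824 rad, β = (θ_goal − ψ) mod 360° = 117.8161° = 2.056279 rad.
Common terms: sin α = 0.732351, cos α = -0.680927, sin β = 0.884450, cos β = -0.466635, cos(α−β) = 0.965473, d² = 98.782710. Work in radians in the unit-radius frame; every candidate has L = ρ·(t + p + q).
LSL: p² = 2 + d² − 2cos(α−β) + 2d(sin α − sin β) = 95.828369; p = √p² = 9.789197; φ = atan2(cos β − cos α, d + sin α − sin β) = 0.021892 rad; t = (φ − α) mod 2π = 3.985254 rad, q = (β − φ) mod 2π = 2.034387 rad → L = 6.52·(3.985254 + 9.789197 + 2.034387) = 6.52·15.808837 = 103.073618 m
RSR: p² = 2 + d² − 2cos(α−β) + 2d(sin β − sin α) = 101.875160; p = √p² = 10.093323; φ = atan2(cos α − cos β, d − sin α + sin β) = -0.021233 rad; t = (α − φ) mod 2π = 2.341056 rad, q = (φ − β) mod 2π = 4.205674 rad → L = 6.52·(2.341056 + 10.093323 + 4.205674) = 6.52·16.640053 = 108.493143 m
LSR: p² = d² − 2 + 2cos(α−β) + 2d(sin α + sin β) = 130.852263; p = √p² = 11.439067; φ = atan2(−cos α − cos β, d + sin α + sin β) − atan2(−2, p) = 0.272072 rad; t = (φ − α) mod 2π = 4.235433 rad, q = (φ − β) mod 2π = 4.498978 rad → L = 6.52·(4.235433 + 11.439067 + 4.498978) = 6.52·20.173479 = 131.531082 m
RSL: p² = d² − 2 + 2cos(α−β) − 2d(sin α + sin β) = 66.575047; p = √p² = 8.159353; φ = atan2(cos α + cos β, d − sin α − sin β) − atan2(2, p) = -0.377407 rad; t = (α − φ) mod 2π = 2.697230 rad, q = (β − φ) mod 2π = 2.433686 rad → L = 6.52·(2.697230 + 8.159353 + 2.433686) = 6.52·13.290269 = 86.652557 m
RLR: c = (6 − d² + 2cos(α−β) + 2d(sin α − sin β))/8 = -11.734395, |c| > 1 → infeasible
LRL: c = (6 − d² + 2cos(α−β) − 2d(sin α − sin β))/8 = -10.978546, |c| > 1 → infeasible
Shortest: RSL with L = 86.652557 m ≈ 86.6526 m

86.6526 m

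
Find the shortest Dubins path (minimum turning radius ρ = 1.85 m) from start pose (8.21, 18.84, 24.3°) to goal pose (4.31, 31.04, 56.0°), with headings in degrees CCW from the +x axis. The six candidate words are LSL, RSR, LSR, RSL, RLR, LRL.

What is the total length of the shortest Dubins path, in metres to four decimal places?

14.1752 m

Let ψ = atan2(Δy, Δx) = atan2(12.20, -3.90) = 107.7276° be the start→goal bearing.
Normalize: d = |goal − start| / ρ = 12.808200/1.85 = 6.923352, α = (θ_start − ψ) mod 360° = 276.5724° = 4.827098 rad, β = (θ_goal − ψ) mod 360° = 308.2724° = 5.380368 rad.
Common terms: sin α = -0.993428, cos α = 0.114458, sin β = -0.785075, cos β = 0.619401, cos(α−β) = 0.850811, d² = 47.932798. Work in radians in the unit-radius frame; every candidate has L = ρ·(t + p + q).
LSL: p² = 2 + d² − 2cos(α−β) + 2d(sin α − sin β) = 45.346174; p = √p² = 6.733957; φ = atan2(cos β − cos α, d + sin α − sin β) = 0.075055 rad; t = (φ − α) mod 2π = 1.531142 rad, q = (β − φ) mod 2π = 5.305313 rad → L = 1.85·(1.531142 + 6.733957 + 5.305313) = 1.85·13.570411 = 25.105261 m
RSR: p² = 2 + d² − 2cos(α−β) + 2d(sin β − sin α) = 51.116177; p = √p² = 7.149558; φ = atan2(cos α − cos β, d − sin α + sin β) = -0.070685 rad; t = (α − φ) mod 2π = 4.897783 rad, q = (φ − β) mod 2π = 0.832133 rad → L = 1.85·(4.897783 + 7.149558 + 0.832133) = 1.85·12.879474 = 23.827026 m
LSR: p² = d² − 2 + 2cos(α−β) + 2d(sin α + sin β) = 23.008013; p = √p² = 4.796667; φ = atan2(−cos α − cos β, d + sin α + sin β) − atan2(−2, p) = 0.253354 rad; t = (φ − α) mod 2π = 1.709441 rad, q = (φ − β) mod 2π = 1.156171 rad → L = 1.85·(1.709441 + 4.796667 + 1.156171) = 1.85·7.662279 = 14.175217 m
RSL: p² = d² − 2 + 2cos(α−β) − 2d(sin α + sin β) = 72.260826; p = √p² = 8.500637; φ = atan2(cos α + cos β, d − sin α − sin β) − atan2(2, p) = -0.146939 rad; t = (α − φ) mod 2π = 4.974038 rad, q = (β − φ) mod 2π = 5.527307 rad → L = 1.85·(4.974038 + 8.500637 + 5.527307) = 1.85·19.001982 = 35.153667 m
RLR: c = (6 − d² + 2cos(α−β) + 2d(sin α − sin β))/8 = -5.389522, |c| > 1 → infeasible
LRL: c = (6 − d² + 2cos(α−β) − 2d(sin α − sin β))/8 = -4.668272, |c| > 1 → infeasible
Shortest: LSR with L = 14.175217 m ≈ 14.1752 m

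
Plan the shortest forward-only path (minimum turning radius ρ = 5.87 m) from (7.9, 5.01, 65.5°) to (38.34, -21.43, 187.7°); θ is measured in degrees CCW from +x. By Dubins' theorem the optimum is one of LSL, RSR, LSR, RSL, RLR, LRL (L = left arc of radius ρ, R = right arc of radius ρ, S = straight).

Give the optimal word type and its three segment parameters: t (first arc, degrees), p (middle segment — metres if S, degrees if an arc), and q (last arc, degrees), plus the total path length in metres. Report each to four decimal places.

Let ψ = atan2(Δy, Δx) = atan2(-26.44, 30.44) = -40.9774° be the start→goal bearing.
Normalize: d = |goal − start| / ρ = 40.319563/5.87 = 6.868750, α = (θ_start − ψ) mod 360° = 106.4774° = 1.858381 rad, β = (θ_goal − ψ) mod 360° = 228.6774° = 3.991173 rad.
Common terms: sin α = 0.958932, cos α = -0.283637, sin β = -0.751004, cos β = -0.660298, cos(α−β) = -0.532876, d² = 47.179729. Work in radians in the unit-radius frame; every candidate has L = ρ·(t + p + q).
LSL: p² = 2 + d² − 2cos(α−β) + 2d(sin α − sin β) = 73.735718; p = √p² = 8.586950; φ = atan2(cos β − cos α, d + sin α − sin β) = -0.043878 rad; t = (φ − α) mod 2π = 4.380926 rad, q = (β − φ) mod 2π = 4.035052 rad → L = 5.87·(4.380926 + 8.586950 + 4.035052) = 5.87·17.002928 = 99.807188 m
RSR: p² = 2 + d² − 2cos(α−β) + 2d(sin β − sin α) = 26.755244; p = √p² = 5.172547; φ = atan2(cos α − cos β, d − sin α + sin β) = 0.072884 rad; t = (α − φ) mod 2π = 1.785497 rad, q = (φ − β) mod 2π = 2.364896 rad → L = 5.87·(1.785497 + 5.172547 + 2.364896) = 5.87·9.322940 = 54.725659 m
LSR: p² = d² − 2 + 2cos(α−β) + 2d(sin α + sin β) = 46.970390; p = √p² = 6.853495; φ = atan2(−cos α − cos β, d + sin α + sin β) − atan2(−2, p) = 0.416541 rad; t = (φ − α) mod 2π = 4.841346 rad, q = (φ − β) mod 2π = 2.708553 rad → L = 5.87·(4.841346 + 6.853495 + 2.708553) = 5.87·14.403394 = 84.547920 m
RSL: p² = d² − 2 + 2cos(α−β) − 2d(sin α + sin β) = 41.257562; p = √p² = 6.423205; φ = atan2(cos α + cos β, d − sin α − sin β) − atan2(2, p) = -0.442633 rad; t = (α − φ) mod 2π = 2.301014 rad, q = (β − φ) mod 2π = 4.433806 rad → L = 5.87·(2.301014 + 6.423205 + 4.433806) = 5.87·13.158025 = 77.237609 m
RLR: c = (6 − d² + 2cos(α−β) + 2d(sin α − sin β))/8 = -2.344406, |c| > 1 → infeasible
LRL: c = (6 − d² + 2cos(α−β) − 2d(sin α − sin β))/8 = -8.216965, |c| > 1 → infeasible
Shortest: RSR with L = 54.725659 m ≈ 54.7257 m
Convert RSR to answer units (arcs ×180/π): t = 1.785497·180/π = 102.3014°, p = ρ·p = 5.87·5.172547 = 30.3629 m, q = 2.364896·180/π = 135.4986°, L = 54.7257 m.

RSR: t = 102.3014°, p = 30.3629 m, q = 135.4986°, L = 54.7257 m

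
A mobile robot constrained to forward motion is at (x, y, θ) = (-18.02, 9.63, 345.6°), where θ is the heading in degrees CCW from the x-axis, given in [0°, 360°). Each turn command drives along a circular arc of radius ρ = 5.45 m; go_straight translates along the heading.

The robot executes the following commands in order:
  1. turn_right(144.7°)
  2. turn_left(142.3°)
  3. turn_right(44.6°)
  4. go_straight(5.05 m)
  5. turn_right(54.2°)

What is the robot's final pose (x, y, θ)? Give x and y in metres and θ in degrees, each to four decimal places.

set_pose: (x, y, θ) = (-18.0200, 9.6300, 345.6000°), ρ = 5.45
turn_right(144.7°): centre at ρ to the right, rotate −144.7° → (-17.4311, -0.7402, 200.9000°)
turn_left(142.3°): centre at ρ to the left, rotate +142.3° → (-17.0621, -11.0490, 343.2000°)
turn_right(44.6°): centre at ρ to the right, rotate −44.6° → (-13.8524, -13.6575, 298.6000°)
go_straight(5.05): x += 5.05·cos θ, y += 5.05·sin θ → (-11.4350, -18.0913, 298.6000°)
turn_right(54.2°): centre at ρ to the right, rotate −54.2° → (-11.3050, -23.0551, 244.4000°)

(-11.3050, -23.0551, 244.4000°)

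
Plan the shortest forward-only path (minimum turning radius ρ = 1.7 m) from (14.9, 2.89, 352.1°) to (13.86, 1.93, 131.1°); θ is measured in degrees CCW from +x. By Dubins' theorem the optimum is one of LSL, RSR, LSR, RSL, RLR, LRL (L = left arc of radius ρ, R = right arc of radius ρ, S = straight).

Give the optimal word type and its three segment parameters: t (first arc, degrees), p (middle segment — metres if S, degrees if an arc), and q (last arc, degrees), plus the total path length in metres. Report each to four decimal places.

LRL: t = 21.7516°, p = 276.0712°, q = 33.3196°, L = 9.8252 m

Let ψ = atan2(Δy, Δx) = atan2(-0.96, -1.04) = -137.2906° be the start→goal bearing.
Normalize: d = |goal − start| / ρ = 1.415344/1.7 = 0.832556, α = (θ_start − ψ) mod 360° = 129.3906° = 2.258292 rad, β = (θ_goal − ψ) mod 360° = 268.3906° = 4.684300 rad.
Common terms: sin α = 0.772838, cos α = -0.634604, sin β = -0.999606, cos β = -0.028085, cos(α−β) = -0.754710, d² = 0.693149. Work in radians in the unit-radius frame; every candidate has L = ρ·(t + p + q).
LSL: p² = 2 + d² − 2cos(α−β) + 2d(sin α − sin β) = 7.153883; p = √p² = 2.674674; φ = atan2(cos β − cos α, d + sin α − sin β) = 0.228753 rad; t = (φ − α) mod 2π = 4.253646 rad, q = (β − φ) mod 2π = 4.455547 rad → L = 1.7·(4.253646 + 2.674674 + 4.455547) = 1.7·11.383867 = 19.352574 m
RSR: p² = 2 + d² − 2cos(α−β) + 2d(sin β − sin α) = 1.251253; p = √p² = 1.118594; φ = atan2(cos α − cos β, d − sin α + sin β) = -2.568522 rad; t = (α − φ) mod 2π = 4.826814 rad, q = (φ − β) mod 2π = 5.313549 rad → L = 1.7·(4.826814 + 1.118594 + 5.313549) = 1.7·11.258957 = 19.140227 m
LSR: p² = d² − 2 + 2cos(α−β) + 2d(sin α + sin β) = -3.193864 < 0 → infeasible
RSL: p² = d² − 2 + 2cos(α−β) − 2d(sin α + sin β) = -2.438677 < 0 → infeasible
RLR: c = (6 − d² + 2cos(α−β) + 2d(sin α − sin β))/8 = 0.843593; p = 2π − arccos c = 5.716329 rad; φ = atan2(cos α − cos β, d − sin α + sin β) = -2.568522 rad; t = (α − φ + p/2) mod 2π = 1.401793 rad, q = (α − β − t + p) mod 2π = 1.888528 rad → L = 1.7·(1.401793 + 5.716329 + 1.888528) = 1.7·9.006651 = 15.311306 m
LRL: c = (6 − d² + 2cos(α−β) − 2d(sin α − sin β))/8 = 0.105765; p = 2π − arccos c = 4.818352 rad; φ = atan2(cos β − cos α, d + sin α − sin β) = 0.228753 rad; t = (φ − α + p/2) mod 2π = 0.379637 rad, q = (β − α − t + p) mod 2π = 0.581537 rad → L = 1.7·(0.379637 + 4.818352 + 0.581537) = 1.7·5.779526 = 9.825194 m
Shortest: LRL with L = 9.825194 m ≈ 9.8252 m
Convert LRL to answer units (arcs ×180/π): t = 0.379637·180/π = 21.7516°, p = 4.818352·180/π = 276.0712°, q = 0.581537·180/π = 33.3196°, L = 9.8252 m.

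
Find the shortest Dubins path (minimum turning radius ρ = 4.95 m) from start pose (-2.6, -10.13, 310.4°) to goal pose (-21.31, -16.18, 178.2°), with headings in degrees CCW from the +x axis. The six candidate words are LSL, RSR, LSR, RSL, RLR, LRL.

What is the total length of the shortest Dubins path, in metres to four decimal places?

26.3577 m

Let ψ = atan2(Δy, Δx) = atan2(-6.05, -18.71) = -162.0810° be the start→goal bearing.
Normalize: d = |goal − start| / ρ = 19.663840/4.95 = 3.972493, α = (θ_start − ψ) mod 360° = 112.4810° = 1.963165 rad, β = (θ_goal − ψ) mod 360° = 340.2810° = 5.939025 rad.
Common terms: sin α = 0.924006, cos α = -0.382378, sin β = -0.337407, cos β = 0.941359, cos(α−β) = -0.671721, d² = 15.780700. Work in radians in the unit-radius frame; every candidate has L = ρ·(t + p + q).
LSL: p² = 2 + d² − 2cos(α−β) + 2d(sin α − sin β) = 29.146047; p = √p² = 5.398708; φ = atan2(cos β − cos α, d + sin α − sin β) = 0.247721 rad; t = (φ − α) mod 2π = 4.567742 rad, q = (β − φ) mod 2π = 5.691304 rad → L = 4.95·(4.567742 + 5.398708 + 5.691304) = 4.95·15.657753 = 77.505879 m
RSR: p² = 2 + d² − 2cos(α−β) + 2d(sin β − sin α) = 9.102235; p = √p² = 3.016991; φ = atan2(cos α − cos β, d − sin α + sin β) = -0.454219 rad; t = (α − φ) mod 2π = 2.417384 rad, q = (φ − β) mod 2π = 6.173127 rad → L = 4.95·(2.417384 + 3.016991 + 6.173127) = 4.95·11.607502 = 57.457133 m
LSR: p² = d² − 2 + 2cos(α−β) + 2d(sin α + sin β) = 17.097783; p = √p² = 4.134947; φ = atan2(−cos α − cos β, d + sin α + sin β) − atan2(−2, p) = 0.328509 rad; t = (φ − α) mod 2π = 4.648530 rad, q = (φ − β) mod 2π = 0.672670 rad → L = 4.95·(4.648530 + 4.134947 + 0.672670) = 4.95·9.456146 = 46.807924 m
RSL: p² = d² − 2 + 2cos(α−β) − 2d(sin α + sin β) = 7.776735; p = √p² = 2.788680; φ = atan2(cos α + cos β, d − sin α − sin β) − atan2(2, p) = -0.458551 rad; t = (α − φ) mod 2π = 2.421716 rad, q = (β − φ) mod 2π = 0.114391 rad → L = 4.95·(2.421716 + 2.788680 + 0.114391) = 4.95·5.324787 = 26.357694 m
RLR: c = (6 − d² + 2cos(α−β) + 2d(sin α − sin β))/8 = -0.137779; p = 2π − arccos c = 4.574170 rad; φ = atan2(cos α − cos β, d − sin α + sin β) = -0.454219 rad; t = (α − φ + p/2) mod 2π = 4.704469 rad, q = (α − β − t + p) mod 2π = 2.177027 rad → L = 4.95·(4.704469 + 4.574170 + 2.177027) = 4.95·11.455665 = 56.705542 m
LRL: c = (6 − d² + 2cos(α−β) − 2d(sin α − sin β))/8 = -2.643256, |c| > 1 → infeasible
Shortest: RSL with L = 26.357694 m ≈ 26.3577 m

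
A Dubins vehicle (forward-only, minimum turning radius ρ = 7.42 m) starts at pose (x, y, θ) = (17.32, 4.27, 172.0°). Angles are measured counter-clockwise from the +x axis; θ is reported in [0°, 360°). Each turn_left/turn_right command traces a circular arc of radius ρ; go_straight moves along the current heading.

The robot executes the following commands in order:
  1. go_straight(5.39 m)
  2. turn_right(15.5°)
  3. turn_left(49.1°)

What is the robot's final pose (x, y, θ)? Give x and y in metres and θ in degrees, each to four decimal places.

(3.8916, 5.4504, 205.6000°)

set_pose: (x, y, θ) = (17.3200, 4.2700, 172.0000°), ρ = 7.42
go_straight(5.39): x += 5.39·cos θ, y += 5.39·sin θ → (11.9825, 5.0201, 172.0000°)
turn_right(15.5°): centre at ρ to the right, rotate −15.5° → (10.0564, 5.5633, 156.5000°)
turn_left(49.1°): centre at ρ to the left, rotate +49.1° → (3.8916, 5.4504, 205.6000°)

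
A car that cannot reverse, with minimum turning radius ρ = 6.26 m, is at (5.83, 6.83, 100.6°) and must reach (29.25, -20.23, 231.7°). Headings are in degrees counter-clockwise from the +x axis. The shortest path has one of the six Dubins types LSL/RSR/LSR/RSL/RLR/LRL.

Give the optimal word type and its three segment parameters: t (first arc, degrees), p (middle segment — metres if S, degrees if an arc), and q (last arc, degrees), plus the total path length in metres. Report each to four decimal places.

RSR: t = 163.6814°, p = 27.2884 m, q = 65.2186°, L = 52.2975 m

Let ψ = atan2(Δy, Δx) = atan2(-27.06, 23.42) = -49.1243° be the start→goal bearing.
Normalize: d = |goal − start| / ρ = 35.787428/6.26 = 5.716842, α = (θ_start − ψ) mod 360° = 149.7243° = 2.613183 rad, β = (θ_goal − ψ) mod 360° = 280.8243° = 4.901309 rad.
Common terms: sin α = 0.504161, cos α = -0.863610, sin β = -0.982208, cos β = 0.187798, cos(α−β) = -0.657375, d² = 32.682277. Work in radians in the unit-radius frame; every candidate has L = ρ·(t + p + q).
LSL: p² = 2 + d² − 2cos(α−β) + 2d(sin α − sin β) = 52.991694; p = √p² = 7.279539; φ = atan2(cos β − cos α, d + sin α − sin β) = 0.144940 rad; t = (φ − α) mod 2π = 3.814943 rad, q = (β − φ) mod 2π = 4.756369 rad → L = 6.26·(3.814943 + 7.279539 + 4.756369) = 6.26·15.850851 = 99.226329 m
RSR: p² = 2 + d² − 2cos(α−β) + 2d(sin β − sin α) = 19.002361; p = √p² = 4.359170; φ = atan2(cos α − cos β, d − sin α + sin β) = -0.243597 rad; t = (α − φ) mod 2π = 2.856779 rad, q = (φ − β) mod 2π = 1.138279 rad → L = 6.26·(2.856779 + 4.359170 + 1.138279) = 6.26·8.354228 = 52.297470 m
LSR: p² = d² − 2 + 2cos(α−β) + 2d(sin α + sin β) = 23.901692; p = √p² = 4.888936; φ = atan2(−cos α − cos β, d + sin α + sin β) − atan2(−2, p) = 0.516608 rad; t = (φ − α) mod 2π = 4.186611 rad, q = (φ − β) mod 2π = 1.898484 rad → L = 6.26·(4.186611 + 4.888936 + 1.898484) = 6.26·10.974031 = 68.697433 m
RSL: p² = d² − 2 + 2cos(α−β) − 2d(sin α + sin β) = 34.833361; p = √p² = 5.901979; φ = atan2(cos α + cos β, d − sin α − sin β) − atan2(2, p) = -0.435387 rad; t = (α − φ) mod 2π = 3.048569 rad, q = (β − φ) mod 2π = 5.336696 rad → L = 6.26·(3.048569 + 5.901979 + 5.336696) = 6.26·14.287245 = 89.438152 m
RLR: c = (6 − d² + 2cos(α−β) + 2d(sin α − sin β))/8 = -1.375295, |c| > 1 → infeasible
LRL: c = (6 − d² + 2cos(α−β) − 2d(sin α − sin β))/8 = -5.623962, |c| > 1 → infeasible
Shortest: RSR with L = 52.297470 m ≈ 52.2975 m
Convert RSR to answer units (arcs ×180/π): t = 2.856779·180/π = 163.6814°, p = ρ·p = 6.26·4.359170 = 27.2884 m, q = 1.138279·180/π = 65.2186°, L = 52.2975 m.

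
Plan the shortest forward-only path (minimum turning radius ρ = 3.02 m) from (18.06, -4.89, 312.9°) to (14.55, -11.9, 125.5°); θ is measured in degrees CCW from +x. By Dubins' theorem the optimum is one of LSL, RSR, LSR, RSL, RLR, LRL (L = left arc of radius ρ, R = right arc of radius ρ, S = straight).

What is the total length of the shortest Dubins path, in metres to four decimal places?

Let ψ = atan2(Δy, Δx) = atan2(-7.01, -3.51) = -116.5977° be the start→goal bearing.
Normalize: d = |goal − start| / ρ = 7.839656/3.02 = 2.595912, α = (θ_start − ψ) mod 360° = 69.4977° = 1.212964 rad, β = (θ_goal − ψ) mod 360° = 242.0977° = 4.225403 rad.
Common terms: sin α = 0.936658, cos α = 0.350244, sin β = -0.883747, cos β = -0.467965, cos(α−β) = -0.991671, d² = 6.738761. Work in radians in the unit-radius frame; every candidate has L = ρ·(t + p + q).
LSL: p² = 2 + d² − 2cos(α−β) + 2d(sin α − sin β) = 20.173330; p = √p² = 4.491473; φ = atan2(cos β − cos α, d + sin α − sin β) = -0.183192 rad; t = (φ − α) mod 2π = 4.887029 rad, q = (β − φ) mod 2π = 4.408595 rad → L = 3.02·(4.887029 + 4.491473 + 4.408595) = 3.02·13.787097 = 41.637032 m
RSR: p² = 2 + d² − 2cos(α−β) + 2d(sin β − sin α) = 1.270877; p = √p² = 1.127332; φ = atan2(cos α − cos β, d − sin α + sin β) = 0.812186 rad; t = (α − φ) mod 2π = 0.400778 rad, q = (φ − β) mod 2π = 2.869969 rad → L = 3.02·(0.400778 + 1.127332 + 2.869969) = 3.02·4.398079 = 13.282198 m
LSR: p² = d² − 2 + 2cos(α−β) + 2d(sin α + sin β) = 3.030125; p = √p² = 1.740725; φ = atan2(−cos α − cos β, d + sin α + sin β) − atan2(−2, p) = 0.899012 rad; t = (φ − α) mod 2π = 5.969233 rad, q = (φ − β) mod 2π = 2.956795 rad → L = 3.02·(5.969233 + 1.740725 + 2.956795) = 3.02·10.666753 = 32.213595 m
RSL: p² = d² − 2 + 2cos(α−β) − 2d(sin α + sin β) = 2.480713; p = √p² = 1.575028; φ = atan2(cos α + cos β, d − sin α − sin β) − atan2(2, p) = -0.949974 rad; t = (α − φ) mod 2π = 2.162938 rad, q = (β − φ) mod 2π = 5.175377 rad → L = 3.02·(2.162938 + 1.575028 + 5.175377) = 3.02·8.913343 = 26.918297 m
RLR: c = (6 − d² + 2cos(α−β) + 2d(sin α − sin β))/8 = 0.841140; p = 2π − arccos c = 5.711777 rad; φ = atan2(cos α − cos β, d − sin α + sin β) = 0.812186 rad; t = (α − φ + p/2) mod 2π = 3.256667 rad, q = (α − β − t + p) mod 2π = 5.725857 rad → L = 3.02·(3.256667 + 5.711777 + 5.725857) = 3.02·14.694302 = 44.376791 m
LRL: c = (6 − d² + 2cos(α−β) − 2d(sin α − sin β))/8 = -1.521666, |c| > 1 → infeasible
Shortest: RSR with L = 13.282198 m ≈ 13.2822 m

13.2822 m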